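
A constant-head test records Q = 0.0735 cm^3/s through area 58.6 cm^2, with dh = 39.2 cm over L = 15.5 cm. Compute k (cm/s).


Result: 0.000496 cm/s

Derivation:
Compute hydraulic gradient:
i = dh / L = 39.2 / 15.5 = 2.52903
Then apply Darcy's law:
k = Q / (A * i)
k = 0.0735 / (58.6 * 2.52903)
k = 0.0735 / 148.201
k = 0.000496 cm/s


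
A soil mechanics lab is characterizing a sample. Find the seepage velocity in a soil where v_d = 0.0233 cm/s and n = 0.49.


Result: 0.04755 cm/s

Derivation:
Using v_s = v_d / n
v_s = 0.0233 / 0.49
v_s = 0.04755 cm/s


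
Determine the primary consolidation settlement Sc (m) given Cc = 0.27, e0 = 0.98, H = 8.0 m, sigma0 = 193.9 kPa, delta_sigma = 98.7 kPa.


Result: 0.1949 m

Derivation:
Using Sc = Cc * H / (1 + e0) * log10((sigma0 + delta_sigma) / sigma0)
Stress ratio = (193.9 + 98.7) / 193.9 = 1.50903
log10(1.50903) = 0.178697
Cc * H / (1 + e0) = 0.27 * 8.0 / (1 + 0.98) = 1.09091
Sc = 1.09091 * 0.178697
Sc = 0.1949 m


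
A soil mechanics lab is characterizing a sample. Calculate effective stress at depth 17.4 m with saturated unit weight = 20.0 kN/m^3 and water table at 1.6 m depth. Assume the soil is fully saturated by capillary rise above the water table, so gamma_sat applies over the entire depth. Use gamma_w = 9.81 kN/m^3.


Total stress = gamma_sat * depth
sigma = 20.0 * 17.4 = 348.0 kPa
Pore water pressure u = gamma_w * (depth - d_wt)
u = 9.81 * (17.4 - 1.6) = 154.998 kPa
Effective stress = sigma - u
sigma' = 348.0 - 154.998 = 193.0 kPa


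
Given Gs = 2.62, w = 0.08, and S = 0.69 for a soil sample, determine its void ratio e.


Using the relation e = Gs * w / S
e = 2.62 * 0.08 / 0.69
e = 0.3038


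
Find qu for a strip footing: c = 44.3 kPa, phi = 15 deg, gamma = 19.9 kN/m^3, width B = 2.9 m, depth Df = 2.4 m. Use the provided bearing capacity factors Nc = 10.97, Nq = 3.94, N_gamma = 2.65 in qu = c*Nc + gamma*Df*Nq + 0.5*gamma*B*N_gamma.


Result: 750.61 kPa

Derivation:
Compute qu = c*Nc + gamma*Df*Nq + 0.5*gamma*B*N_gamma
Term 1: 44.3 * 10.97 = 485.971
Term 2: 19.9 * 2.4 * 3.94 = 188.1744
Term 3: 0.5 * 19.9 * 2.9 * 2.65 = 76.46575
qu = 485.971 + 188.1744 + 76.46575
qu = 750.61 kPa


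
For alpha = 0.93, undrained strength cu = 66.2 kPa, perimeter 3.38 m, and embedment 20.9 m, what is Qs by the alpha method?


Using Qs = alpha * cu * perimeter * L
Qs = 0.93 * 66.2 * 3.38 * 20.9
Qs = 4349.15 kN


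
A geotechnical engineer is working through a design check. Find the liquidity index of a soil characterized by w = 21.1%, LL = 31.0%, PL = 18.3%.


Result: 0.22

Derivation:
First compute the plasticity index:
PI = LL - PL = 31.0 - 18.3 = 12.7
Then compute the liquidity index:
LI = (w - PL) / PI
LI = (21.1 - 18.3) / 12.7
LI = 0.22


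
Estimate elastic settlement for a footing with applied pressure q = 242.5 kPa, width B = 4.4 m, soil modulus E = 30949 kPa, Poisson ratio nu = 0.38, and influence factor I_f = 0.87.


Using Se = q * B * (1 - nu^2) * I_f / E
1 - nu^2 = 1 - 0.38^2 = 0.8556
Se = 242.5 * 4.4 * 0.8556 * 0.87 / 30949
Se = 0.025663 m
Convert to mm: Se = 0.025663 * 1000 = 25.663 mm


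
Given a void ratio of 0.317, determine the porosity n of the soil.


Result: 0.2407

Derivation:
Using the relation n = e / (1 + e)
n = 0.317 / (1 + 0.317)
n = 0.317 / 1.317
n = 0.2407


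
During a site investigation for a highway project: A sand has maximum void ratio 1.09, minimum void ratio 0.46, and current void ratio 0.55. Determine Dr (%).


Using Dr = (e_max - e) / (e_max - e_min) * 100
e_max - e = 1.09 - 0.55 = 0.54
e_max - e_min = 1.09 - 0.46 = 0.63
Dr = 0.54 / 0.63 * 100
Dr = 85.71 %


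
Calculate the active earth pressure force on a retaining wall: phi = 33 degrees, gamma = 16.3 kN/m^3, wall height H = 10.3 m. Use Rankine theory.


Compute active earth pressure coefficient:
Ka = tan^2(45 - phi/2) = tan^2(28.5) = 0.294801
Compute active force:
Pa = 0.5 * Ka * gamma * H^2
Pa = 0.5 * 0.294801 * 16.3 * 10.3^2
Pa = 254.89 kN/m


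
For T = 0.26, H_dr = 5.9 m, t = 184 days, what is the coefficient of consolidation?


Result: 0.04919 m^2/day

Derivation:
Using cv = T * H_dr^2 / t
H_dr^2 = 5.9^2 = 34.81
cv = 0.26 * 34.81 / 184
cv = 0.04919 m^2/day


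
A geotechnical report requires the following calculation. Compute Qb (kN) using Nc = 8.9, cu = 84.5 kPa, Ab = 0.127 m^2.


Result: 95.51 kN

Derivation:
Using Qb = Nc * cu * Ab
Qb = 8.9 * 84.5 * 0.127
Qb = 95.51 kN


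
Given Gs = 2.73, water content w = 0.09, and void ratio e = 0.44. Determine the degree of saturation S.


Result: 0.5584

Derivation:
Using S = Gs * w / e
S = 2.73 * 0.09 / 0.44
S = 0.5584


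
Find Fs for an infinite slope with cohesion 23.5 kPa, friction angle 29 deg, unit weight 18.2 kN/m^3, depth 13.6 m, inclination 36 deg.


Result: 0.963

Derivation:
Using Fs = c / (gamma*H*sin(beta)*cos(beta)) + tan(phi)/tan(beta)
Cohesion contribution = 23.5 / (18.2*13.6*sin(36)*cos(36))
Cohesion contribution = 0.199655
Friction contribution = tan(29)/tan(36) = 0.762941
Fs = 0.199655 + 0.762941
Fs = 0.963


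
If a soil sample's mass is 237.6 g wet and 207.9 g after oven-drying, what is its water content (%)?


Result: 14.29 %

Derivation:
Using w = (m_wet - m_dry) / m_dry * 100
m_wet - m_dry = 237.6 - 207.9 = 29.7 g
w = 29.7 / 207.9 * 100
w = 14.29 %


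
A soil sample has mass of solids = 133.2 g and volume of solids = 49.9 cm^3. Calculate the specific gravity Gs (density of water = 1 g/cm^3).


Using Gs = m_s / (V_s * rho_w)
Since rho_w = 1 g/cm^3:
Gs = 133.2 / 49.9
Gs = 2.669


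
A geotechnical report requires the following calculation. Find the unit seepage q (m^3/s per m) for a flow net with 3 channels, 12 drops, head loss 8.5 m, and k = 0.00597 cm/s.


Convert k to m/s for unit consistency with H:
k = 0.00597 cm/s = 0.00597 / 100 m/s = 5.97e-05 m/s
Using q = k * H * Nf / Nd
Nf / Nd = 3 / 12 = 0.25
q = 5.97e-05 * 8.5 * 0.25
q = 0.0001269 m^3/s per m


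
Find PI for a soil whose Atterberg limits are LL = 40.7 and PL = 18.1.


Using PI = LL - PL
PI = 40.7 - 18.1
PI = 22.6


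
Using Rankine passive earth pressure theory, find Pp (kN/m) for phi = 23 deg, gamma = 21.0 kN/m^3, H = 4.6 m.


Compute passive earth pressure coefficient:
Kp = tan^2(45 + phi/2) = tan^2(56.5) = 2.282623
Compute passive force:
Pp = 0.5 * Kp * gamma * H^2
Pp = 0.5 * 2.282623 * 21.0 * 4.6^2
Pp = 507.15 kN/m


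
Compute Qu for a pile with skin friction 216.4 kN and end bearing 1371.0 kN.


Result: 1587.4 kN

Derivation:
Using Qu = Qf + Qb
Qu = 216.4 + 1371.0
Qu = 1587.4 kN


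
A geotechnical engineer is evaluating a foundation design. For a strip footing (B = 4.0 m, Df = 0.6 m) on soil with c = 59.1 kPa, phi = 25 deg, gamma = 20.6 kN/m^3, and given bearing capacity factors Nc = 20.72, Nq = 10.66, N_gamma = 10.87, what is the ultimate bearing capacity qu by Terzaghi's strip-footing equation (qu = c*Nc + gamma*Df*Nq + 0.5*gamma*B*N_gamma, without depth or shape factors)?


Compute qu = c*Nc + gamma*Df*Nq + 0.5*gamma*B*N_gamma
Term 1: 59.1 * 20.72 = 1224.552
Term 2: 20.6 * 0.6 * 10.66 = 131.7576
Term 3: 0.5 * 20.6 * 4.0 * 10.87 = 447.844
qu = 1224.552 + 131.7576 + 447.844
qu = 1804.15 kPa


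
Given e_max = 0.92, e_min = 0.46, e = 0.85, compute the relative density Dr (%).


Using Dr = (e_max - e) / (e_max - e_min) * 100
e_max - e = 0.92 - 0.85 = 0.07
e_max - e_min = 0.92 - 0.46 = 0.46
Dr = 0.07 / 0.46 * 100
Dr = 15.22 %


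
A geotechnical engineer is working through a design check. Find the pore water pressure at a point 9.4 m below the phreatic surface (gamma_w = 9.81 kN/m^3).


Using u = gamma_w * h_w
u = 9.81 * 9.4
u = 92.21 kPa


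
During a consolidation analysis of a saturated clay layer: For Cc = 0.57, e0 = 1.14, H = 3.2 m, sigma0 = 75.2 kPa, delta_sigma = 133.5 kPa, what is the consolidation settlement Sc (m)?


Using Sc = Cc * H / (1 + e0) * log10((sigma0 + delta_sigma) / sigma0)
Stress ratio = (75.2 + 133.5) / 75.2 = 2.77527
log10(2.77527) = 0.443305
Cc * H / (1 + e0) = 0.57 * 3.2 / (1 + 1.14) = 0.852336
Sc = 0.852336 * 0.443305
Sc = 0.3778 m


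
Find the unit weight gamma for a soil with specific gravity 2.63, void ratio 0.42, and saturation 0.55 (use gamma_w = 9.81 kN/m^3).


Result: 19.765 kN/m^3

Derivation:
Using gamma = gamma_w * (Gs + S*e) / (1 + e)
Numerator: Gs + S*e = 2.63 + 0.55*0.42 = 2.861
Denominator: 1 + e = 1 + 0.42 = 1.42
gamma = 9.81 * 2.861 / 1.42
gamma = 19.765 kN/m^3


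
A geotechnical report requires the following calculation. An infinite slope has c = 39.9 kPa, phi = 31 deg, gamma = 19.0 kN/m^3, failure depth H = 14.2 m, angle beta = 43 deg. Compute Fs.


Result: 0.941

Derivation:
Using Fs = c / (gamma*H*sin(beta)*cos(beta)) + tan(phi)/tan(beta)
Cohesion contribution = 39.9 / (19.0*14.2*sin(43)*cos(43))
Cohesion contribution = 0.296497
Friction contribution = tan(31)/tan(43) = 0.644344
Fs = 0.296497 + 0.644344
Fs = 0.941


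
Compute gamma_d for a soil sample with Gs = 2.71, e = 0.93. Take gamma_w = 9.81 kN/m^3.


Using gamma_d = Gs * gamma_w / (1 + e)
gamma_d = 2.71 * 9.81 / (1 + 0.93)
gamma_d = 2.71 * 9.81 / 1.93
gamma_d = 13.775 kN/m^3


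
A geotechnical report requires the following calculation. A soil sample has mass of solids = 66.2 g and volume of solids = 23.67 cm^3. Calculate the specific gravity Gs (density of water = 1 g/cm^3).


Using Gs = m_s / (V_s * rho_w)
Since rho_w = 1 g/cm^3:
Gs = 66.2 / 23.67
Gs = 2.797


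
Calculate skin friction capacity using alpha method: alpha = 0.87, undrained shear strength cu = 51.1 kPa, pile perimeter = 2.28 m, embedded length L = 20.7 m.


Using Qs = alpha * cu * perimeter * L
Qs = 0.87 * 51.1 * 2.28 * 20.7
Qs = 2098.19 kN


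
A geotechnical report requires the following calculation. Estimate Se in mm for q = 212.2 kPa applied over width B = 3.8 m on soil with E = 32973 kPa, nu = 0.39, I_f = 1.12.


Result: 23.224 mm

Derivation:
Using Se = q * B * (1 - nu^2) * I_f / E
1 - nu^2 = 1 - 0.39^2 = 0.8479
Se = 212.2 * 3.8 * 0.8479 * 1.12 / 32973
Se = 0.023224 m
Convert to mm: Se = 0.023224 * 1000 = 23.224 mm


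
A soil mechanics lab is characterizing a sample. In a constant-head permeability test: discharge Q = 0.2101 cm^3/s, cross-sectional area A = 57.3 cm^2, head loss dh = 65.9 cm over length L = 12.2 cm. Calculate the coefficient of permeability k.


Result: 0.000679 cm/s

Derivation:
Compute hydraulic gradient:
i = dh / L = 65.9 / 12.2 = 5.40164
Then apply Darcy's law:
k = Q / (A * i)
k = 0.2101 / (57.3 * 5.40164)
k = 0.2101 / 309.514
k = 0.000679 cm/s


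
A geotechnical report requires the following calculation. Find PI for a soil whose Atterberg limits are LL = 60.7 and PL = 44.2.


Result: 16.5

Derivation:
Using PI = LL - PL
PI = 60.7 - 44.2
PI = 16.5


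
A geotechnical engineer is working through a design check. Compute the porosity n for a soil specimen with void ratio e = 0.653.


Using the relation n = e / (1 + e)
n = 0.653 / (1 + 0.653)
n = 0.653 / 1.653
n = 0.395


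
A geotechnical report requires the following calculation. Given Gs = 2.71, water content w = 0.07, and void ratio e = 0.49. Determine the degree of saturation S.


Using S = Gs * w / e
S = 2.71 * 0.07 / 0.49
S = 0.3871


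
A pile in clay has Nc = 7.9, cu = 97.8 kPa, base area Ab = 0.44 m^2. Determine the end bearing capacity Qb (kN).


Using Qb = Nc * cu * Ab
Qb = 7.9 * 97.8 * 0.44
Qb = 339.95 kN


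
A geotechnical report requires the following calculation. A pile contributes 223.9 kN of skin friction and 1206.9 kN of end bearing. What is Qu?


Result: 1430.8 kN

Derivation:
Using Qu = Qf + Qb
Qu = 223.9 + 1206.9
Qu = 1430.8 kN


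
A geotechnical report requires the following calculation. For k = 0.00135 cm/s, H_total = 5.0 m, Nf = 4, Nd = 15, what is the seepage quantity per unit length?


Convert k to m/s for unit consistency with H:
k = 0.00135 cm/s = 0.00135 / 100 m/s = 1.35e-05 m/s
Using q = k * H * Nf / Nd
Nf / Nd = 4 / 15 = 0.2667
q = 1.35e-05 * 5.0 * 0.2667
q = 1.8e-05 m^3/s per m


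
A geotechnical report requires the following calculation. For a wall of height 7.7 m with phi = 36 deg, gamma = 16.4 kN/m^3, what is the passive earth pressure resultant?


Compute passive earth pressure coefficient:
Kp = tan^2(45 + phi/2) = tan^2(63.0) = 3.85184
Compute passive force:
Pp = 0.5 * Kp * gamma * H^2
Pp = 0.5 * 3.85184 * 16.4 * 7.7^2
Pp = 1872.68 kN/m


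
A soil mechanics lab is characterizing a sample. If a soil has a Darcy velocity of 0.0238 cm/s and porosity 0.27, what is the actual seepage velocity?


Using v_s = v_d / n
v_s = 0.0238 / 0.27
v_s = 0.08815 cm/s


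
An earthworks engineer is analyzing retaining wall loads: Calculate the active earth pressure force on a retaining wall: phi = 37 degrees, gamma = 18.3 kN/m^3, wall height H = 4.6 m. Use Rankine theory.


Result: 48.13 kN/m

Derivation:
Compute active earth pressure coefficient:
Ka = tan^2(45 - phi/2) = tan^2(26.5) = 0.248584
Compute active force:
Pa = 0.5 * Ka * gamma * H^2
Pa = 0.5 * 0.248584 * 18.3 * 4.6^2
Pa = 48.13 kN/m


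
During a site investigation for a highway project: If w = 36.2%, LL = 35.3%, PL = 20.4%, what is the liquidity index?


First compute the plasticity index:
PI = LL - PL = 35.3 - 20.4 = 14.9
Then compute the liquidity index:
LI = (w - PL) / PI
LI = (36.2 - 20.4) / 14.9
LI = 1.06


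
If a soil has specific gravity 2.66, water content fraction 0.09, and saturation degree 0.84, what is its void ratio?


Using the relation e = Gs * w / S
e = 2.66 * 0.09 / 0.84
e = 0.285


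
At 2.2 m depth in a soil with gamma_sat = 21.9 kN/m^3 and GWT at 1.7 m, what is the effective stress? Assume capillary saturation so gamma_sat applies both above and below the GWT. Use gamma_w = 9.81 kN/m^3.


Total stress = gamma_sat * depth
sigma = 21.9 * 2.2 = 48.18 kPa
Pore water pressure u = gamma_w * (depth - d_wt)
u = 9.81 * (2.2 - 1.7) = 4.905 kPa
Effective stress = sigma - u
sigma' = 48.18 - 4.905 = 43.28 kPa


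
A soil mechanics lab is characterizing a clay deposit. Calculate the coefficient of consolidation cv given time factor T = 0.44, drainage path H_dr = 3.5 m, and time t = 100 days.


Using cv = T * H_dr^2 / t
H_dr^2 = 3.5^2 = 12.25
cv = 0.44 * 12.25 / 100
cv = 0.0539 m^2/day


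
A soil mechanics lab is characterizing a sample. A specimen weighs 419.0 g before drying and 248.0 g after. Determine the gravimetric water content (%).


Using w = (m_wet - m_dry) / m_dry * 100
m_wet - m_dry = 419.0 - 248.0 = 171.0 g
w = 171.0 / 248.0 * 100
w = 68.95 %


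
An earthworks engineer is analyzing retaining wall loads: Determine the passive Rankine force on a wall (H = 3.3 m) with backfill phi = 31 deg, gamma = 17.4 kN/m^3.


Compute passive earth pressure coefficient:
Kp = tan^2(45 + phi/2) = tan^2(60.5) = 3.124035
Compute passive force:
Pp = 0.5 * Kp * gamma * H^2
Pp = 0.5 * 3.124035 * 17.4 * 3.3^2
Pp = 295.98 kN/m


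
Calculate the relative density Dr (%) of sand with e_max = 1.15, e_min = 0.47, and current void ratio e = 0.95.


Result: 29.41 %

Derivation:
Using Dr = (e_max - e) / (e_max - e_min) * 100
e_max - e = 1.15 - 0.95 = 0.2
e_max - e_min = 1.15 - 0.47 = 0.68
Dr = 0.2 / 0.68 * 100
Dr = 29.41 %


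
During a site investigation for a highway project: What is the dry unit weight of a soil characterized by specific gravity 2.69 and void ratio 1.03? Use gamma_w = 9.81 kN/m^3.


Using gamma_d = Gs * gamma_w / (1 + e)
gamma_d = 2.69 * 9.81 / (1 + 1.03)
gamma_d = 2.69 * 9.81 / 2.03
gamma_d = 12.999 kN/m^3


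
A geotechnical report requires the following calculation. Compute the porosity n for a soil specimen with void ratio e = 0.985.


Result: 0.4962

Derivation:
Using the relation n = e / (1 + e)
n = 0.985 / (1 + 0.985)
n = 0.985 / 1.985
n = 0.4962


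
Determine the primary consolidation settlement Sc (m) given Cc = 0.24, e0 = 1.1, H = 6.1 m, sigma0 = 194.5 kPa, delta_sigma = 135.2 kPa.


Result: 0.1598 m

Derivation:
Using Sc = Cc * H / (1 + e0) * log10((sigma0 + delta_sigma) / sigma0)
Stress ratio = (194.5 + 135.2) / 194.5 = 1.69512
log10(1.69512) = 0.229199
Cc * H / (1 + e0) = 0.24 * 6.1 / (1 + 1.1) = 0.697143
Sc = 0.697143 * 0.229199
Sc = 0.1598 m


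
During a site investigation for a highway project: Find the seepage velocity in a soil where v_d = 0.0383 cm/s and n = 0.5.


Result: 0.0766 cm/s

Derivation:
Using v_s = v_d / n
v_s = 0.0383 / 0.5
v_s = 0.0766 cm/s


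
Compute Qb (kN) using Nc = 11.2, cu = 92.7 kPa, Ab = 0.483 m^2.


Using Qb = Nc * cu * Ab
Qb = 11.2 * 92.7 * 0.483
Qb = 501.47 kN


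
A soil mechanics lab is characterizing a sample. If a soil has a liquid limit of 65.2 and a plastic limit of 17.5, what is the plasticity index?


Result: 47.7

Derivation:
Using PI = LL - PL
PI = 65.2 - 17.5
PI = 47.7


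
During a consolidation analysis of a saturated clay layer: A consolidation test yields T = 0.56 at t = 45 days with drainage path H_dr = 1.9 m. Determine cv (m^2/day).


Result: 0.04492 m^2/day

Derivation:
Using cv = T * H_dr^2 / t
H_dr^2 = 1.9^2 = 3.61
cv = 0.56 * 3.61 / 45
cv = 0.04492 m^2/day


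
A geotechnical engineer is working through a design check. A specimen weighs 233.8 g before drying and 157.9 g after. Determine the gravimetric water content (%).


Using w = (m_wet - m_dry) / m_dry * 100
m_wet - m_dry = 233.8 - 157.9 = 75.9 g
w = 75.9 / 157.9 * 100
w = 48.07 %


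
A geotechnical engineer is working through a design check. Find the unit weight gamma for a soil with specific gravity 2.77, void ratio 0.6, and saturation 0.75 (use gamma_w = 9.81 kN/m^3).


Result: 19.743 kN/m^3

Derivation:
Using gamma = gamma_w * (Gs + S*e) / (1 + e)
Numerator: Gs + S*e = 2.77 + 0.75*0.6 = 3.22
Denominator: 1 + e = 1 + 0.6 = 1.6
gamma = 9.81 * 3.22 / 1.6
gamma = 19.743 kN/m^3


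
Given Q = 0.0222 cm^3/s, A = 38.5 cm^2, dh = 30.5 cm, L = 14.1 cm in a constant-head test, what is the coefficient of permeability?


Compute hydraulic gradient:
i = dh / L = 30.5 / 14.1 = 2.16312
Then apply Darcy's law:
k = Q / (A * i)
k = 0.0222 / (38.5 * 2.16312)
k = 0.0222 / 83.2801
k = 0.000267 cm/s


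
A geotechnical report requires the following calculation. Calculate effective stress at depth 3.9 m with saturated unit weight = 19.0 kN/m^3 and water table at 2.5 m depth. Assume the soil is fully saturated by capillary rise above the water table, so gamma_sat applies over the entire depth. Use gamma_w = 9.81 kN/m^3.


Result: 60.37 kPa

Derivation:
Total stress = gamma_sat * depth
sigma = 19.0 * 3.9 = 74.1 kPa
Pore water pressure u = gamma_w * (depth - d_wt)
u = 9.81 * (3.9 - 2.5) = 13.734 kPa
Effective stress = sigma - u
sigma' = 74.1 - 13.734 = 60.37 kPa


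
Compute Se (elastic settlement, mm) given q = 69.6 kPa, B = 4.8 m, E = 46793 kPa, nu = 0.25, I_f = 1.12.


Result: 7.497 mm

Derivation:
Using Se = q * B * (1 - nu^2) * I_f / E
1 - nu^2 = 1 - 0.25^2 = 0.9375
Se = 69.6 * 4.8 * 0.9375 * 1.12 / 46793
Se = 0.007497 m
Convert to mm: Se = 0.007497 * 1000 = 7.497 mm


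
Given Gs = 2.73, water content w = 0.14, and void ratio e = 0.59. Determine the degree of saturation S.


Using S = Gs * w / e
S = 2.73 * 0.14 / 0.59
S = 0.6478


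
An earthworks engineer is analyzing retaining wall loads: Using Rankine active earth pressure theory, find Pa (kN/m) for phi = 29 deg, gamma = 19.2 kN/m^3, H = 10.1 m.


Result: 339.79 kN/m

Derivation:
Compute active earth pressure coefficient:
Ka = tan^2(45 - phi/2) = tan^2(30.5) = 0.346974
Compute active force:
Pa = 0.5 * Ka * gamma * H^2
Pa = 0.5 * 0.346974 * 19.2 * 10.1^2
Pa = 339.79 kN/m


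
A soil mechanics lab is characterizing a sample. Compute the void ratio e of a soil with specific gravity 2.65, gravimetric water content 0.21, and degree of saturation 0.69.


Using the relation e = Gs * w / S
e = 2.65 * 0.21 / 0.69
e = 0.8065


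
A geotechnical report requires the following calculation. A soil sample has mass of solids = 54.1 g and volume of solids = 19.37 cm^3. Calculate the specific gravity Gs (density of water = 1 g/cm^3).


Result: 2.793

Derivation:
Using Gs = m_s / (V_s * rho_w)
Since rho_w = 1 g/cm^3:
Gs = 54.1 / 19.37
Gs = 2.793


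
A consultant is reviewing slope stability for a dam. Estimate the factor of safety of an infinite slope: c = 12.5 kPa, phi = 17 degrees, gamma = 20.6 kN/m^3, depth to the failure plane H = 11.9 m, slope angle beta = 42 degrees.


Result: 0.442

Derivation:
Using Fs = c / (gamma*H*sin(beta)*cos(beta)) + tan(phi)/tan(beta)
Cohesion contribution = 12.5 / (20.6*11.9*sin(42)*cos(42))
Cohesion contribution = 0.102544
Friction contribution = tan(17)/tan(42) = 0.339548
Fs = 0.102544 + 0.339548
Fs = 0.442


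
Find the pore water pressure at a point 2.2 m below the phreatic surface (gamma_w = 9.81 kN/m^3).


Using u = gamma_w * h_w
u = 9.81 * 2.2
u = 21.58 kPa


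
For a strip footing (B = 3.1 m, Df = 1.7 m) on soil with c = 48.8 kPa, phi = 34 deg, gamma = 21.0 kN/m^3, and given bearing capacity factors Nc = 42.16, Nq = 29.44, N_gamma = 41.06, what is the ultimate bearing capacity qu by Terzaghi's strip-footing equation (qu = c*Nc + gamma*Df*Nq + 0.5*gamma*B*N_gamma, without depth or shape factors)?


Result: 4444.92 kPa

Derivation:
Compute qu = c*Nc + gamma*Df*Nq + 0.5*gamma*B*N_gamma
Term 1: 48.8 * 42.16 = 2057.408
Term 2: 21.0 * 1.7 * 29.44 = 1051.008
Term 3: 0.5 * 21.0 * 3.1 * 41.06 = 1336.503
qu = 2057.408 + 1051.008 + 1336.503
qu = 4444.92 kPa


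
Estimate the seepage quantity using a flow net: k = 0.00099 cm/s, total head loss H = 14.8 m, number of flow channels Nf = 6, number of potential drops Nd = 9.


Convert k to m/s for unit consistency with H:
k = 0.00099 cm/s = 0.00099 / 100 m/s = 9.9e-06 m/s
Using q = k * H * Nf / Nd
Nf / Nd = 6 / 9 = 0.6667
q = 9.9e-06 * 14.8 * 0.6667
q = 9.768e-05 m^3/s per m


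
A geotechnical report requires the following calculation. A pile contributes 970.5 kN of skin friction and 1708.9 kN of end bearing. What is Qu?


Using Qu = Qf + Qb
Qu = 970.5 + 1708.9
Qu = 2679.4 kN


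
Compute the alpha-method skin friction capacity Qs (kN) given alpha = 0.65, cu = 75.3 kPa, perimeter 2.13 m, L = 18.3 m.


Result: 1907.83 kN

Derivation:
Using Qs = alpha * cu * perimeter * L
Qs = 0.65 * 75.3 * 2.13 * 18.3
Qs = 1907.83 kN


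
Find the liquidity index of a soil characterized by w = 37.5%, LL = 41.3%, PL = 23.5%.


First compute the plasticity index:
PI = LL - PL = 41.3 - 23.5 = 17.8
Then compute the liquidity index:
LI = (w - PL) / PI
LI = (37.5 - 23.5) / 17.8
LI = 0.787


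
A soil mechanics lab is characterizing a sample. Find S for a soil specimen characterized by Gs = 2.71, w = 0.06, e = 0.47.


Using S = Gs * w / e
S = 2.71 * 0.06 / 0.47
S = 0.346


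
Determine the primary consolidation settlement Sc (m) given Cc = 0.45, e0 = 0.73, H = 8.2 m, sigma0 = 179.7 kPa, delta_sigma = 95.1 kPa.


Result: 0.3935 m

Derivation:
Using Sc = Cc * H / (1 + e0) * log10((sigma0 + delta_sigma) / sigma0)
Stress ratio = (179.7 + 95.1) / 179.7 = 1.52922
log10(1.52922) = 0.184469
Cc * H / (1 + e0) = 0.45 * 8.2 / (1 + 0.73) = 2.13295
Sc = 2.13295 * 0.184469
Sc = 0.3935 m


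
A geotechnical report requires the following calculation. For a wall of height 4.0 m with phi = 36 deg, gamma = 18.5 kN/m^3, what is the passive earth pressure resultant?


Result: 570.07 kN/m

Derivation:
Compute passive earth pressure coefficient:
Kp = tan^2(45 + phi/2) = tan^2(63.0) = 3.85184
Compute passive force:
Pp = 0.5 * Kp * gamma * H^2
Pp = 0.5 * 3.85184 * 18.5 * 4.0^2
Pp = 570.07 kN/m


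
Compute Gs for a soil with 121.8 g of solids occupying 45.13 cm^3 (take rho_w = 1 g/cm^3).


Using Gs = m_s / (V_s * rho_w)
Since rho_w = 1 g/cm^3:
Gs = 121.8 / 45.13
Gs = 2.699


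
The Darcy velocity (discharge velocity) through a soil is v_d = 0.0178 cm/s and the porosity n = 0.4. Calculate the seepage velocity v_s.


Result: 0.0445 cm/s

Derivation:
Using v_s = v_d / n
v_s = 0.0178 / 0.4
v_s = 0.0445 cm/s


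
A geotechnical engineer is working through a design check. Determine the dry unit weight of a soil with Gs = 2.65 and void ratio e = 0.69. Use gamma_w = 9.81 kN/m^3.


Result: 15.383 kN/m^3

Derivation:
Using gamma_d = Gs * gamma_w / (1 + e)
gamma_d = 2.65 * 9.81 / (1 + 0.69)
gamma_d = 2.65 * 9.81 / 1.69
gamma_d = 15.383 kN/m^3


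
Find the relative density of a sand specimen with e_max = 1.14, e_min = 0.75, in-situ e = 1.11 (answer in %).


Using Dr = (e_max - e) / (e_max - e_min) * 100
e_max - e = 1.14 - 1.11 = 0.03
e_max - e_min = 1.14 - 0.75 = 0.39
Dr = 0.03 / 0.39 * 100
Dr = 7.69 %


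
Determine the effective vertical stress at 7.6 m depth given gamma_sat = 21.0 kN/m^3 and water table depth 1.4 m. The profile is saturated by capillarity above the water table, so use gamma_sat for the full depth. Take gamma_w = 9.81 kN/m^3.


Result: 98.78 kPa

Derivation:
Total stress = gamma_sat * depth
sigma = 21.0 * 7.6 = 159.6 kPa
Pore water pressure u = gamma_w * (depth - d_wt)
u = 9.81 * (7.6 - 1.4) = 60.822 kPa
Effective stress = sigma - u
sigma' = 159.6 - 60.822 = 98.78 kPa


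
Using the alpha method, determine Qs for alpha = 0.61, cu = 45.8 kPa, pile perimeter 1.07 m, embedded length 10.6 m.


Using Qs = alpha * cu * perimeter * L
Qs = 0.61 * 45.8 * 1.07 * 10.6
Qs = 316.87 kN


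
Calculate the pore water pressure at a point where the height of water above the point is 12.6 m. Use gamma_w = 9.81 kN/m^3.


Result: 123.61 kPa

Derivation:
Using u = gamma_w * h_w
u = 9.81 * 12.6
u = 123.61 kPa


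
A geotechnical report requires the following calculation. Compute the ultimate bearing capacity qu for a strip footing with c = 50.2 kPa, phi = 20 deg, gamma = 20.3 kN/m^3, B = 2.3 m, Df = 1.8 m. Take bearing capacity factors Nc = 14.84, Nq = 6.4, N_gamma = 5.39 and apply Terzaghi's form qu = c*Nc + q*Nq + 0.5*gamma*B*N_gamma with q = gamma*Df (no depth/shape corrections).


Result: 1104.65 kPa

Derivation:
Compute qu = c*Nc + gamma*Df*Nq + 0.5*gamma*B*N_gamma
Term 1: 50.2 * 14.84 = 744.968
Term 2: 20.3 * 1.8 * 6.4 = 233.856
Term 3: 0.5 * 20.3 * 2.3 * 5.39 = 125.82955
qu = 744.968 + 233.856 + 125.82955
qu = 1104.65 kPa


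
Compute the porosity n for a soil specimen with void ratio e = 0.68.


Using the relation n = e / (1 + e)
n = 0.68 / (1 + 0.68)
n = 0.68 / 1.68
n = 0.4048


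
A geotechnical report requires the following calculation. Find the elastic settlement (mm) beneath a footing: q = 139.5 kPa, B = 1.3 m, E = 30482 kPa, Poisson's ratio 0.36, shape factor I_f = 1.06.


Result: 5.489 mm

Derivation:
Using Se = q * B * (1 - nu^2) * I_f / E
1 - nu^2 = 1 - 0.36^2 = 0.8704
Se = 139.5 * 1.3 * 0.8704 * 1.06 / 30482
Se = 0.005489 m
Convert to mm: Se = 0.005489 * 1000 = 5.489 mm


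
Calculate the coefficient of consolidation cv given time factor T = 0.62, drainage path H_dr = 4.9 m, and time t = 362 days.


Using cv = T * H_dr^2 / t
H_dr^2 = 4.9^2 = 24.01
cv = 0.62 * 24.01 / 362
cv = 0.04112 m^2/day


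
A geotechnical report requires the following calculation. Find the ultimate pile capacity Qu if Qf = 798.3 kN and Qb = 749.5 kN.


Using Qu = Qf + Qb
Qu = 798.3 + 749.5
Qu = 1547.8 kN


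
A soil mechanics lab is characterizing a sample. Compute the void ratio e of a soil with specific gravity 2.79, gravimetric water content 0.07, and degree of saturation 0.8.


Using the relation e = Gs * w / S
e = 2.79 * 0.07 / 0.8
e = 0.2441


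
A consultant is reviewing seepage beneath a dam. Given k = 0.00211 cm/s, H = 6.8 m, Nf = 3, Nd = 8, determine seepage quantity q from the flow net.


Convert k to m/s for unit consistency with H:
k = 0.00211 cm/s = 0.00211 / 100 m/s = 2.11e-05 m/s
Using q = k * H * Nf / Nd
Nf / Nd = 3 / 8 = 0.375
q = 2.11e-05 * 6.8 * 0.375
q = 5.38e-05 m^3/s per m


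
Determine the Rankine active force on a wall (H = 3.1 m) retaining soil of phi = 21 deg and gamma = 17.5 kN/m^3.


Compute active earth pressure coefficient:
Ka = tan^2(45 - phi/2) = tan^2(34.5) = 0.472355
Compute active force:
Pa = 0.5 * Ka * gamma * H^2
Pa = 0.5 * 0.472355 * 17.5 * 3.1^2
Pa = 39.72 kN/m


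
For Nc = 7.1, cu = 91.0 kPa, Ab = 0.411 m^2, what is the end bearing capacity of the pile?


Using Qb = Nc * cu * Ab
Qb = 7.1 * 91.0 * 0.411
Qb = 265.55 kN


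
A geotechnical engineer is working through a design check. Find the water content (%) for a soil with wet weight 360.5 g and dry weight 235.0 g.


Result: 53.4 %

Derivation:
Using w = (m_wet - m_dry) / m_dry * 100
m_wet - m_dry = 360.5 - 235.0 = 125.5 g
w = 125.5 / 235.0 * 100
w = 53.4 %


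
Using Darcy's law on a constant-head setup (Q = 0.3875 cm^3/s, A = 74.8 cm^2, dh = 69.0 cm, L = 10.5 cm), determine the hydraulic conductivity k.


Result: 0.000788 cm/s

Derivation:
Compute hydraulic gradient:
i = dh / L = 69.0 / 10.5 = 6.57143
Then apply Darcy's law:
k = Q / (A * i)
k = 0.3875 / (74.8 * 6.57143)
k = 0.3875 / 491.543
k = 0.000788 cm/s


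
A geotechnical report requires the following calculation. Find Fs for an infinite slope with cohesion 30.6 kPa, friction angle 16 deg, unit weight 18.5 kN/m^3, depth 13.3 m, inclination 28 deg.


Using Fs = c / (gamma*H*sin(beta)*cos(beta)) + tan(phi)/tan(beta)
Cohesion contribution = 30.6 / (18.5*13.3*sin(28)*cos(28))
Cohesion contribution = 0.300023
Friction contribution = tan(16)/tan(28) = 0.53929
Fs = 0.300023 + 0.53929
Fs = 0.839


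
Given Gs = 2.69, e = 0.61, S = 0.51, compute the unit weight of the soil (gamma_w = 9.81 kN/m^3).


Result: 18.286 kN/m^3

Derivation:
Using gamma = gamma_w * (Gs + S*e) / (1 + e)
Numerator: Gs + S*e = 2.69 + 0.51*0.61 = 3.0011
Denominator: 1 + e = 1 + 0.61 = 1.61
gamma = 9.81 * 3.0011 / 1.61
gamma = 18.286 kN/m^3


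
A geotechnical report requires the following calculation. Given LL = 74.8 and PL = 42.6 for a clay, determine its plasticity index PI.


Using PI = LL - PL
PI = 74.8 - 42.6
PI = 32.2


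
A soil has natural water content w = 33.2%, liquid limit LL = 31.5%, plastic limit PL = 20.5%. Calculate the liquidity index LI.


Result: 1.155

Derivation:
First compute the plasticity index:
PI = LL - PL = 31.5 - 20.5 = 11.0
Then compute the liquidity index:
LI = (w - PL) / PI
LI = (33.2 - 20.5) / 11.0
LI = 1.155


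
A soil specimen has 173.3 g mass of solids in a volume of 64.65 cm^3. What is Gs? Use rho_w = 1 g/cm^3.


Result: 2.681

Derivation:
Using Gs = m_s / (V_s * rho_w)
Since rho_w = 1 g/cm^3:
Gs = 173.3 / 64.65
Gs = 2.681


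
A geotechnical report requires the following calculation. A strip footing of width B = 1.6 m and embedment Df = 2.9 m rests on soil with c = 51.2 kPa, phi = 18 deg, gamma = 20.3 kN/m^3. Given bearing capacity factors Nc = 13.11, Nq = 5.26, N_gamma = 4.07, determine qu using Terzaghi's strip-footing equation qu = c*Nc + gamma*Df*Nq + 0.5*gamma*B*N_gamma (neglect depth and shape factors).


Result: 1046.99 kPa

Derivation:
Compute qu = c*Nc + gamma*Df*Nq + 0.5*gamma*B*N_gamma
Term 1: 51.2 * 13.11 = 671.232
Term 2: 20.3 * 2.9 * 5.26 = 309.6562
Term 3: 0.5 * 20.3 * 1.6 * 4.07 = 66.0968
qu = 671.232 + 309.6562 + 66.0968
qu = 1046.99 kPa


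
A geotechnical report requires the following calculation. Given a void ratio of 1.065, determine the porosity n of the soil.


Using the relation n = e / (1 + e)
n = 1.065 / (1 + 1.065)
n = 1.065 / 2.065
n = 0.5157


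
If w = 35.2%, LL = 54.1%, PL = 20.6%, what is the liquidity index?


Result: 0.436

Derivation:
First compute the plasticity index:
PI = LL - PL = 54.1 - 20.6 = 33.5
Then compute the liquidity index:
LI = (w - PL) / PI
LI = (35.2 - 20.6) / 33.5
LI = 0.436


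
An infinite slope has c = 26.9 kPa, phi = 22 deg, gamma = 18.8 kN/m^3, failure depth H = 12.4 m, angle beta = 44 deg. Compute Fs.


Result: 0.649

Derivation:
Using Fs = c / (gamma*H*sin(beta)*cos(beta)) + tan(phi)/tan(beta)
Cohesion contribution = 26.9 / (18.8*12.4*sin(44)*cos(44))
Cohesion contribution = 0.230923
Friction contribution = tan(22)/tan(44) = 0.418381
Fs = 0.230923 + 0.418381
Fs = 0.649


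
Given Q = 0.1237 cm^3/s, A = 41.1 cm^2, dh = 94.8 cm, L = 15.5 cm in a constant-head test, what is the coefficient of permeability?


Compute hydraulic gradient:
i = dh / L = 94.8 / 15.5 = 6.11613
Then apply Darcy's law:
k = Q / (A * i)
k = 0.1237 / (41.1 * 6.11613)
k = 0.1237 / 251.373
k = 0.000492 cm/s


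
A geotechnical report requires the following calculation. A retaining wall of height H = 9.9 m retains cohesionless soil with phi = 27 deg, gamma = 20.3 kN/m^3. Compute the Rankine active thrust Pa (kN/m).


Result: 373.57 kN/m

Derivation:
Compute active earth pressure coefficient:
Ka = tan^2(45 - phi/2) = tan^2(31.5) = 0.375525
Compute active force:
Pa = 0.5 * Ka * gamma * H^2
Pa = 0.5 * 0.375525 * 20.3 * 9.9^2
Pa = 373.57 kN/m


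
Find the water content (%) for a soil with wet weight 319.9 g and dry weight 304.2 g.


Using w = (m_wet - m_dry) / m_dry * 100
m_wet - m_dry = 319.9 - 304.2 = 15.7 g
w = 15.7 / 304.2 * 100
w = 5.16 %


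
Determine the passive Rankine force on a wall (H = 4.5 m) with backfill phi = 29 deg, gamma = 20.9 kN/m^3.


Result: 609.88 kN/m

Derivation:
Compute passive earth pressure coefficient:
Kp = tan^2(45 + phi/2) = tan^2(59.5) = 2.88206
Compute passive force:
Pp = 0.5 * Kp * gamma * H^2
Pp = 0.5 * 2.88206 * 20.9 * 4.5^2
Pp = 609.88 kN/m


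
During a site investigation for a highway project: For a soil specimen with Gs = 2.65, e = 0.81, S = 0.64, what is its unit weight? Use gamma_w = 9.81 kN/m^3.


Using gamma = gamma_w * (Gs + S*e) / (1 + e)
Numerator: Gs + S*e = 2.65 + 0.64*0.81 = 3.1684
Denominator: 1 + e = 1 + 0.81 = 1.81
gamma = 9.81 * 3.1684 / 1.81
gamma = 17.172 kN/m^3


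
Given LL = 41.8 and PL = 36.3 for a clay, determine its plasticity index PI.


Result: 5.5

Derivation:
Using PI = LL - PL
PI = 41.8 - 36.3
PI = 5.5


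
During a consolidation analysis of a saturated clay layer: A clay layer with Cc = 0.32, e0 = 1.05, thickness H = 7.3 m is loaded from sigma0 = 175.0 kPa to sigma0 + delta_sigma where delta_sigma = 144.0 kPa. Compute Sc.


Result: 0.2971 m

Derivation:
Using Sc = Cc * H / (1 + e0) * log10((sigma0 + delta_sigma) / sigma0)
Stress ratio = (175.0 + 144.0) / 175.0 = 1.82286
log10(1.82286) = 0.260753
Cc * H / (1 + e0) = 0.32 * 7.3 / (1 + 1.05) = 1.13951
Sc = 1.13951 * 0.260753
Sc = 0.2971 m


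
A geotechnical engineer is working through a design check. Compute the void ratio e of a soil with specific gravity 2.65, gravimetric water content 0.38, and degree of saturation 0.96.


Using the relation e = Gs * w / S
e = 2.65 * 0.38 / 0.96
e = 1.049


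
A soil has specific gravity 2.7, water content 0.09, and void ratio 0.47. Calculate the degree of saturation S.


Using S = Gs * w / e
S = 2.7 * 0.09 / 0.47
S = 0.517


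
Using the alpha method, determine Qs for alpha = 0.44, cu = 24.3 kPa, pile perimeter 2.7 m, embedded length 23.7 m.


Result: 684.18 kN

Derivation:
Using Qs = alpha * cu * perimeter * L
Qs = 0.44 * 24.3 * 2.7 * 23.7
Qs = 684.18 kN


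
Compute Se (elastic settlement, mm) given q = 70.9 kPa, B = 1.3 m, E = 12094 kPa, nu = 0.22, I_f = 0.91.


Using Se = q * B * (1 - nu^2) * I_f / E
1 - nu^2 = 1 - 0.22^2 = 0.9516
Se = 70.9 * 1.3 * 0.9516 * 0.91 / 12094
Se = 0.006600 m
Convert to mm: Se = 0.006600 * 1000 = 6.6 mm


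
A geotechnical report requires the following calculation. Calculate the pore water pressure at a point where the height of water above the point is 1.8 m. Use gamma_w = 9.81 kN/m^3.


Using u = gamma_w * h_w
u = 9.81 * 1.8
u = 17.66 kPa


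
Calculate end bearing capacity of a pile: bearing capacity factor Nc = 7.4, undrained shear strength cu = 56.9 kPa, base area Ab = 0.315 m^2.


Using Qb = Nc * cu * Ab
Qb = 7.4 * 56.9 * 0.315
Qb = 132.63 kN


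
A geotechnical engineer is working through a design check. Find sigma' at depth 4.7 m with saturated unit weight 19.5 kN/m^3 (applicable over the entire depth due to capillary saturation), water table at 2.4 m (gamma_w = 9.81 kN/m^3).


Total stress = gamma_sat * depth
sigma = 19.5 * 4.7 = 91.65 kPa
Pore water pressure u = gamma_w * (depth - d_wt)
u = 9.81 * (4.7 - 2.4) = 22.563 kPa
Effective stress = sigma - u
sigma' = 91.65 - 22.563 = 69.09 kPa


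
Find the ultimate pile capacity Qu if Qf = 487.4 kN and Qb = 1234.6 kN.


Using Qu = Qf + Qb
Qu = 487.4 + 1234.6
Qu = 1722.0 kN


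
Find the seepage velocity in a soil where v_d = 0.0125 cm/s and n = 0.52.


Using v_s = v_d / n
v_s = 0.0125 / 0.52
v_s = 0.02404 cm/s


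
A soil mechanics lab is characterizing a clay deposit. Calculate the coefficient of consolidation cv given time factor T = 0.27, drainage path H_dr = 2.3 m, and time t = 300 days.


Using cv = T * H_dr^2 / t
H_dr^2 = 2.3^2 = 5.29
cv = 0.27 * 5.29 / 300
cv = 0.00476 m^2/day


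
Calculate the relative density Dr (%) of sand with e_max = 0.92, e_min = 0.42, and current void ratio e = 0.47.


Using Dr = (e_max - e) / (e_max - e_min) * 100
e_max - e = 0.92 - 0.47 = 0.45
e_max - e_min = 0.92 - 0.42 = 0.5
Dr = 0.45 / 0.5 * 100
Dr = 90.0 %


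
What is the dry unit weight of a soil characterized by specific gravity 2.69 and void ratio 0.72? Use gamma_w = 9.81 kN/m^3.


Result: 15.342 kN/m^3

Derivation:
Using gamma_d = Gs * gamma_w / (1 + e)
gamma_d = 2.69 * 9.81 / (1 + 0.72)
gamma_d = 2.69 * 9.81 / 1.72
gamma_d = 15.342 kN/m^3


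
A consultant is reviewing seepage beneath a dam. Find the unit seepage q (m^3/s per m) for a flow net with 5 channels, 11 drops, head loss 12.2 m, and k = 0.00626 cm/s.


Convert k to m/s for unit consistency with H:
k = 0.00626 cm/s = 0.00626 / 100 m/s = 6.26e-05 m/s
Using q = k * H * Nf / Nd
Nf / Nd = 5 / 11 = 0.4545
q = 6.26e-05 * 12.2 * 0.4545
q = 0.0003471 m^3/s per m


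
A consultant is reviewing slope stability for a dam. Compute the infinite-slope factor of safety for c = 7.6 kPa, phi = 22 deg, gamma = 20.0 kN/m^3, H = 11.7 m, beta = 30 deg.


Using Fs = c / (gamma*H*sin(beta)*cos(beta)) + tan(phi)/tan(beta)
Cohesion contribution = 7.6 / (20.0*11.7*sin(30)*cos(30))
Cohesion contribution = 0.0750062
Friction contribution = tan(22)/tan(30) = 0.699794
Fs = 0.0750062 + 0.699794
Fs = 0.775


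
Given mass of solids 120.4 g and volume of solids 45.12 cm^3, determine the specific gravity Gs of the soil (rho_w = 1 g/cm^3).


Using Gs = m_s / (V_s * rho_w)
Since rho_w = 1 g/cm^3:
Gs = 120.4 / 45.12
Gs = 2.668


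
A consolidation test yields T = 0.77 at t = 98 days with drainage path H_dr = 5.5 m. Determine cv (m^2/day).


Result: 0.23768 m^2/day

Derivation:
Using cv = T * H_dr^2 / t
H_dr^2 = 5.5^2 = 30.25
cv = 0.77 * 30.25 / 98
cv = 0.23768 m^2/day


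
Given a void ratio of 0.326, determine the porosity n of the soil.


Using the relation n = e / (1 + e)
n = 0.326 / (1 + 0.326)
n = 0.326 / 1.326
n = 0.2459


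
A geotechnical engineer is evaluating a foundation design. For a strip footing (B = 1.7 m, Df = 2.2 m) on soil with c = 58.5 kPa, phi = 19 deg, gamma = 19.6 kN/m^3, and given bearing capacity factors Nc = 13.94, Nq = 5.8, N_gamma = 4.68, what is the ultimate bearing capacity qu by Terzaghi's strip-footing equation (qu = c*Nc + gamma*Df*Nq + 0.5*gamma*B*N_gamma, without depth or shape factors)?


Result: 1143.55 kPa

Derivation:
Compute qu = c*Nc + gamma*Df*Nq + 0.5*gamma*B*N_gamma
Term 1: 58.5 * 13.94 = 815.49
Term 2: 19.6 * 2.2 * 5.8 = 250.096
Term 3: 0.5 * 19.6 * 1.7 * 4.68 = 77.9688
qu = 815.49 + 250.096 + 77.9688
qu = 1143.55 kPa


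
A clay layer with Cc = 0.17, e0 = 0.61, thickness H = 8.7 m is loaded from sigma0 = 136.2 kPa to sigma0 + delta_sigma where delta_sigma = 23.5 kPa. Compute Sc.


Using Sc = Cc * H / (1 + e0) * log10((sigma0 + delta_sigma) / sigma0)
Stress ratio = (136.2 + 23.5) / 136.2 = 1.17254
log10(1.17254) = 0.0691278
Cc * H / (1 + e0) = 0.17 * 8.7 / (1 + 0.61) = 0.918634
Sc = 0.918634 * 0.0691278
Sc = 0.0635 m


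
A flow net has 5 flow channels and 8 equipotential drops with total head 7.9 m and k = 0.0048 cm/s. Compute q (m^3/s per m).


Convert k to m/s for unit consistency with H:
k = 0.0048 cm/s = 0.0048 / 100 m/s = 4.8e-05 m/s
Using q = k * H * Nf / Nd
Nf / Nd = 5 / 8 = 0.625
q = 4.8e-05 * 7.9 * 0.625
q = 0.000237 m^3/s per m
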